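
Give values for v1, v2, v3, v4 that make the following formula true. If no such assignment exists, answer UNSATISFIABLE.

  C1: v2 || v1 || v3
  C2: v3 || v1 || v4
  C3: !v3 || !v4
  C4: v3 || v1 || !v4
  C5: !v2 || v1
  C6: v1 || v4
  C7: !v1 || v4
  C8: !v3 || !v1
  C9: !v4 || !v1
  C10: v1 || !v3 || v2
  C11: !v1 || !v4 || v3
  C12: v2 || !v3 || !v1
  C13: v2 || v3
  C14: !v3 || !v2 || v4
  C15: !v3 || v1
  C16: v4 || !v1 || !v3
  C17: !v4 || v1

Case v3 = false:
The clause (v2) is unit, so v2 = true.
The clause (v1) is unit, so v1 = true.
The clause (v4) is unit, so v4 = true.
That conflicts with the unit clause (!v4).
So v3 must be the other value — set v3 = true.
The clause (!v4) is unit, so v4 = false.
The clause (v1) is unit, so v1 = true.
That conflicts with the unit clause (!v1).
Either choice for v3 ends in contradiction.

UNSATISFIABLE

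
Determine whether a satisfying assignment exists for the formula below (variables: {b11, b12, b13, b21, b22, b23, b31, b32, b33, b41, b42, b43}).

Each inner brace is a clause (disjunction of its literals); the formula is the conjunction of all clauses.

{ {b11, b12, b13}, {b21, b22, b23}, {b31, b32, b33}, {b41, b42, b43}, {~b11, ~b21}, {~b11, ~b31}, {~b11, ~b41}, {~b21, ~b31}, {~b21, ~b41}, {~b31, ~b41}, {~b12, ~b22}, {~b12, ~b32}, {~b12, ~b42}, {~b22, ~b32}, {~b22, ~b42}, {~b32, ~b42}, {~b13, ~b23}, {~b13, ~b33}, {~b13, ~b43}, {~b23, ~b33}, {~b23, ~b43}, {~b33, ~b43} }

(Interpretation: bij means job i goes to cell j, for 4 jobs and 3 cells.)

Try b11 = 0.
Try b12 = 1.
(~b22) alone gives b22 = 0.
(~b32) alone gives b32 = 0.
(~b42) alone gives b42 = 0.
Try b21 = 1.
(~b31) alone gives b31 = 0.
(b33) alone gives b33 = 1.
(~b41) alone gives b41 = 0.
(b43) alone gives b43 = 1.
But (~b43) is also a unit clause — contradiction.
Undo b21 and try b21 = 0.
(b23) alone gives b23 = 1.
(~b13) alone gives b13 = 0.
(~b33) alone gives b33 = 0.
(b31) alone gives b31 = 1.
(~b41) alone gives b41 = 0.
(b43) alone gives b43 = 1.
But (~b43) is also a unit clause — contradiction.
Both values of b21 lead to a conflict.
Undo b12 and try b12 = 0.
(b13) alone gives b13 = 1.
(~b23) alone gives b23 = 0.
(~b33) alone gives b33 = 0.
(~b43) alone gives b43 = 0.
Try b21 = 1.
(~b31) alone gives b31 = 0.
(b32) alone gives b32 = 1.
(~b41) alone gives b41 = 0.
(b42) alone gives b42 = 1.
But (~b42) is also a unit clause — contradiction.
Undo b21 and try b21 = 0.
(b22) alone gives b22 = 1.
(~b32) alone gives b32 = 0.
(b31) alone gives b31 = 1.
(~b41) alone gives b41 = 0.
(b42) alone gives b42 = 1.
But (~b42) is also a unit clause — contradiction.
Both values of b21 lead to a conflict.
Both values of b12 lead to a conflict.
Undo b11 and try b11 = 1.
(~b21) alone gives b21 = 0.
(~b31) alone gives b31 = 0.
(~b41) alone gives b41 = 0.
Try b22 = 1.
(~b12) alone gives b12 = 0.
(~b32) alone gives b32 = 0.
(b33) alone gives b33 = 1.
(~b42) alone gives b42 = 0.
(b43) alone gives b43 = 1.
But (~b43) is also a unit clause — contradiction.
Undo b22 and try b22 = 0.
(b23) alone gives b23 = 1.
(~b13) alone gives b13 = 0.
(~b33) alone gives b33 = 0.
(b32) alone gives b32 = 1.
(~b12) alone gives b12 = 0.
(~b42) alone gives b42 = 0.
(b43) alone gives b43 = 1.
But (~b43) is also a unit clause — contradiction.
Both values of b22 lead to a conflict.
Both values of b11 lead to a conflict.
No assignment satisfies every clause.

No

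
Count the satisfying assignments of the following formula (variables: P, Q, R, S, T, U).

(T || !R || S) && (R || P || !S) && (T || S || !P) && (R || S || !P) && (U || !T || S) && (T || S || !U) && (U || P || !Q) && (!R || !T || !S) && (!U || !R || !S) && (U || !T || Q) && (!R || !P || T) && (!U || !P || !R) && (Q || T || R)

There are 2^6 = 64 truth assignments over (P, Q, R, S, T, U).
Split on R. With R = true, the clauses containing R are satisfied and !R drops from the rest; 3 of the 2^5 = 32 assignments to the other variables satisfy what remains.
With R = false, by the same count on the reduced clause set, 7 assignments work.
(One model: P=F, Q=F, R=F, S=F, T=T, U=T.)
Total: 3 + 7 = 10.

10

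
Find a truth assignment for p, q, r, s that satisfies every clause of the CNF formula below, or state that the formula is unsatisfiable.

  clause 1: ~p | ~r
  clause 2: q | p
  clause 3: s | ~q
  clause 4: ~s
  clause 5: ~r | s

p ↦ 1,  q ↦ 0,  r ↦ 0,  s ↦ 0

(~s) alone gives s = 0.
(~q) alone gives q = 0.
(p) alone gives p = 1.
(~r) alone gives r = 0.
Every clause now holds.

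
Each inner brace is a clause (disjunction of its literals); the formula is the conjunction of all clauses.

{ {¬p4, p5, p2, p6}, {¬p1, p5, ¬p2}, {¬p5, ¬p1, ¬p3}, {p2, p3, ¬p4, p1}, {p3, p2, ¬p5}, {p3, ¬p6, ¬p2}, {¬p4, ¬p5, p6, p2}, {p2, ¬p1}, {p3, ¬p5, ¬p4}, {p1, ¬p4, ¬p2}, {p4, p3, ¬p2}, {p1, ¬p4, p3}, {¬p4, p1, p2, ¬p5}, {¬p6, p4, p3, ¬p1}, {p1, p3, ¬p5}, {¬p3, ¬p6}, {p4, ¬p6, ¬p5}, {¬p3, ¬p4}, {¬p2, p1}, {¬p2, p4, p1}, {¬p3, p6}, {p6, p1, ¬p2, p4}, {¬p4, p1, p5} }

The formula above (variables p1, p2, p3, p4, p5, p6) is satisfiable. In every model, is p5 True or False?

False

Suppose p5 = True.
Branch on p1: set p1 = False.
Unit clause (p3) forces p3 = True.
Unit clause (¬p6) forces p6 = False.
Now (p6) is unsatisfied and unit — conflict.
Undo p1 and try p1 = True.
Unit clause (¬p3) forces p3 = False.
Unit clause (p2) forces p2 = True.
Unit clause (¬p6) forces p6 = False.
Unit clause (¬p4) forces p4 = False.
Now (p4) is unsatisfied and unit — conflict.
Both values of p1 lead to a conflict.
So every satisfying assignment has p5 = False.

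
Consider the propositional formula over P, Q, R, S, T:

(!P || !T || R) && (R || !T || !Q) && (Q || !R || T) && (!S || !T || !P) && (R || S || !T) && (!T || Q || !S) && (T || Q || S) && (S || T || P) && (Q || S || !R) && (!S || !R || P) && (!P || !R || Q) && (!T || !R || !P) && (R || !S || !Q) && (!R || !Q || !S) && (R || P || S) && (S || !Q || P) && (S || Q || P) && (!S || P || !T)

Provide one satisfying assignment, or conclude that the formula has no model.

P: true; Q: true; R: true; S: false; T: false

Branch on P: set P = true.
Branch on T: set T = false.
Branch on Q: set Q = true.
Branch on R: set R = true.
From the singleton clause (!S), S = false.
Every clause now holds.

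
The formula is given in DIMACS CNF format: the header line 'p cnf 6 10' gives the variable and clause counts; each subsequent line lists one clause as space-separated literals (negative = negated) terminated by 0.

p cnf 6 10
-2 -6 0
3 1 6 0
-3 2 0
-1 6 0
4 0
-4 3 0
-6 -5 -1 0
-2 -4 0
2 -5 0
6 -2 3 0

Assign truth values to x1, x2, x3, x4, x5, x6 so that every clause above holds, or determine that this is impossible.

The clause (x4) is unit, so x4 = True.
The clause (x3) is unit, so x3 = True.
The clause (x2) is unit, so x2 = True.
But (¬x2) is also a unit clause — contradiction.

UNSATISFIABLE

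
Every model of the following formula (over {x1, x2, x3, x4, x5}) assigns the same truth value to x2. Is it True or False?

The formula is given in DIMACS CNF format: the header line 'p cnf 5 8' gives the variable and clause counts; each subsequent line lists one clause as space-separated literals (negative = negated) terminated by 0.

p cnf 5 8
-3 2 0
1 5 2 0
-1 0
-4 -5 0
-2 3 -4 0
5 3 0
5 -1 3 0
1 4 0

True

Suppose x2 = False.
(¬x3) alone gives x3 = False.
(¬x1) alone gives x1 = False.
(x5) alone gives x5 = True.
(¬x4) alone gives x4 = False.
That conflicts with the unit clause (x4).
So every satisfying assignment has x2 = True.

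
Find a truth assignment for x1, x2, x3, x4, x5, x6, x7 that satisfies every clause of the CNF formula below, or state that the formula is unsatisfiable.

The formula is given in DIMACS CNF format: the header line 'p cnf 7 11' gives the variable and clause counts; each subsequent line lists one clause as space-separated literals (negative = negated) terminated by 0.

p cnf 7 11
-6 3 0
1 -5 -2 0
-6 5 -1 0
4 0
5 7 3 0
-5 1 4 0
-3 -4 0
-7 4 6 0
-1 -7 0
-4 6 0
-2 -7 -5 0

From the singleton clause (x4), x4 = True.
From the singleton clause (¬x3), x3 = False.
From the singleton clause (¬x6), x6 = False.
That conflicts with the unit clause (x6).

UNSATISFIABLE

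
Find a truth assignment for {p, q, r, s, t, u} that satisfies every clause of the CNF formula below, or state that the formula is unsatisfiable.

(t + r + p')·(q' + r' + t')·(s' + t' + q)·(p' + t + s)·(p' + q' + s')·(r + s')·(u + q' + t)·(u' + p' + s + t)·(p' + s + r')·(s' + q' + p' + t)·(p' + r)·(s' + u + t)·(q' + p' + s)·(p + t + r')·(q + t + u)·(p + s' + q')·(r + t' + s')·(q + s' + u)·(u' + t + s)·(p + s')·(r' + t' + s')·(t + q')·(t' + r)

p ↦ 0,  q ↦ 0,  r ↦ 1,  s ↦ 0,  t ↦ 1,  u ↦ 0

Try r = 1.
Try q = 0.
Try s = 0.
The clause (p') is unit, so p = 0.
The clause (t) is unit, so t = 1.
No clause remains; u is free.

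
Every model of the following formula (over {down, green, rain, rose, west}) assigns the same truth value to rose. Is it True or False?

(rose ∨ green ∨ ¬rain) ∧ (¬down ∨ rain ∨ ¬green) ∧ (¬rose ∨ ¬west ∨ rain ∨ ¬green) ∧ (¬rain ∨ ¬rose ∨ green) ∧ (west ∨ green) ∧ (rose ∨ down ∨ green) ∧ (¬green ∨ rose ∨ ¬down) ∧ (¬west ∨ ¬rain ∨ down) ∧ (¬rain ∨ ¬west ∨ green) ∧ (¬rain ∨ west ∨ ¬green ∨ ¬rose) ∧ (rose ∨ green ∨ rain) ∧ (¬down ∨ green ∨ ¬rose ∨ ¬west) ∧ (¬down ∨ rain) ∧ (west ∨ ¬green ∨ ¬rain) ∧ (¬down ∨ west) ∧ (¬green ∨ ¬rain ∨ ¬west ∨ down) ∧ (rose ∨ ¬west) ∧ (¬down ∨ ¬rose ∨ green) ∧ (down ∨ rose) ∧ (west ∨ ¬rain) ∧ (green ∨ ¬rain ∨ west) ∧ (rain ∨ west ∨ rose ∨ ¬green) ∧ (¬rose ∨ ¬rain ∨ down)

True

Suppose rose = False.
The clause (¬west) is unit, so west = False.
The clause (green) is unit, so green = True.
The clause (¬down) is unit, so down = False.
But (down) is also a unit clause — contradiction.
So every satisfying assignment has rose = True.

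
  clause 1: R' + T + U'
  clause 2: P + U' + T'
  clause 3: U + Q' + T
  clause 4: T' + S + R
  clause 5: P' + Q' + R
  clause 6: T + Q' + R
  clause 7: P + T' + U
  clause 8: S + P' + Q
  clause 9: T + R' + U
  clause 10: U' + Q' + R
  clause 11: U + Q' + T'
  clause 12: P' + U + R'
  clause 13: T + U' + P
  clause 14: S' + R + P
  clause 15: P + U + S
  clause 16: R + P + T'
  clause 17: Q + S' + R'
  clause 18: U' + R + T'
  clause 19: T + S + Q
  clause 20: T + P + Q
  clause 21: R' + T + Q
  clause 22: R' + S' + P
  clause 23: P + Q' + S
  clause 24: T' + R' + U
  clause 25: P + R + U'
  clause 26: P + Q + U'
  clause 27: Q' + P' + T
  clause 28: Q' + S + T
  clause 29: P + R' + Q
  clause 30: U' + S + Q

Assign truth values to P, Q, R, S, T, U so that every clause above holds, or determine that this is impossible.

Suppose R = 0.
Suppose T = 1.
Unit clause (S) forces S = 1.
Unit clause (P) forces P = 1.
Unit clause (Q') forces Q = 0.
Unit clause (U') forces U = 0.
Every clause now holds.

P=1,  Q=0,  R=0,  S=1,  T=1,  U=0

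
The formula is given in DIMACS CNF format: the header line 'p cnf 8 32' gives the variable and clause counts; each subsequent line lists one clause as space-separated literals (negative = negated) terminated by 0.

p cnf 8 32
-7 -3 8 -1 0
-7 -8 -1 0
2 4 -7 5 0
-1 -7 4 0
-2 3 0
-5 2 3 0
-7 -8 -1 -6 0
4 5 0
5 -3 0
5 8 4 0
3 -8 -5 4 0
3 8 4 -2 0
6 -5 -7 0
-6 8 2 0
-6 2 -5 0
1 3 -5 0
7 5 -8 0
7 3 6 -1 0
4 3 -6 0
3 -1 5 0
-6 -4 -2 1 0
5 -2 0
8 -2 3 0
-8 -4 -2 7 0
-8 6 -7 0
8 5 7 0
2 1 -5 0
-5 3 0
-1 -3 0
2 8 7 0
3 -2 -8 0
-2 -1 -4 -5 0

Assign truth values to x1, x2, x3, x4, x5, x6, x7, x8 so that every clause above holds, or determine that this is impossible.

Case x2 = True:
(x3) alone gives x3 = True.
(x5) alone gives x5 = True.
(¬x1) alone gives x1 = False.
Case x6 = True:
(¬x4) alone gives x4 = False.
Every clause is now satisfied; x7, x8 are unconstrained.

x1=False, x2=True, x3=True, x4=False, x5=True, x6=True, x7=True, x8=False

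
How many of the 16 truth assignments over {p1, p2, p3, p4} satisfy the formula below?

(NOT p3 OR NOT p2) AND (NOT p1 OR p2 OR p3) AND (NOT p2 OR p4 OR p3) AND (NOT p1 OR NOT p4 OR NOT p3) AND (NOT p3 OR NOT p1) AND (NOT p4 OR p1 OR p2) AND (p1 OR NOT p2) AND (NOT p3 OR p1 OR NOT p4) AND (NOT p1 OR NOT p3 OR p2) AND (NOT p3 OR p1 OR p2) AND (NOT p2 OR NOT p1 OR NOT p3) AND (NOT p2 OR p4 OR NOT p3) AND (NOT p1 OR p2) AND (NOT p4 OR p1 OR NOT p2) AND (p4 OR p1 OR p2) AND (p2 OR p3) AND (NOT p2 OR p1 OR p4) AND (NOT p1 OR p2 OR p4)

There are 2^4 = 16 truth assignments over (p1, p2, p3, p4).
Split on p1. With p1 = true, the clauses containing p1 are satisfied and NOT p1 drops from the rest; 1 of the 2^3 = 8 assignments to the other variables satisfy what remains.
With p1 = false, by the same count on the reduced clause set, 0 assignments work.
(One model: p1=T, p2=T, p3=F, p4=T.)
Total: 1 + 0 = 1.

1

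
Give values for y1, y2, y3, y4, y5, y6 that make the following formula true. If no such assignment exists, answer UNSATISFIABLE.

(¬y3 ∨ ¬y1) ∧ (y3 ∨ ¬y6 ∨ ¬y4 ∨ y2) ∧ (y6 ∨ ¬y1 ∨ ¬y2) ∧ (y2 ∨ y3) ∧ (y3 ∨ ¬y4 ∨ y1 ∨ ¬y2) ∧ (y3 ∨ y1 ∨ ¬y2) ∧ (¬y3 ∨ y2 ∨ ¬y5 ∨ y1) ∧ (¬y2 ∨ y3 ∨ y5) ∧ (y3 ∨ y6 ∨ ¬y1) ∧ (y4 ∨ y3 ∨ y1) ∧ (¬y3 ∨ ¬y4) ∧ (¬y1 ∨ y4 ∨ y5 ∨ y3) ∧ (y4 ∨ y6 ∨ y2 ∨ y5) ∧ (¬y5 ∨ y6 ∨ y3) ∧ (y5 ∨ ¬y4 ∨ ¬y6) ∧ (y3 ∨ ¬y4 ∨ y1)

y1: False; y2: True; y3: True; y4: False; y5: True; y6: True

Branch on y3: set y3 = True.
(¬y1) alone gives y1 = False.
(¬y4) alone gives y4 = False.
Branch on y2: set y2 = True.
All clauses hold; y5, y6 can take either value.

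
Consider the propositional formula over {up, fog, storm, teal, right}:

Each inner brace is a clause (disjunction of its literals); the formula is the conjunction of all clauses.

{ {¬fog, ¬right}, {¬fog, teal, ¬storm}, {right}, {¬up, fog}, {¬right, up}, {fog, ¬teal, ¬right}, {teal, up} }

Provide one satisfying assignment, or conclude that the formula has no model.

The clause (right) is unit, so right = True.
The clause (¬fog) is unit, so fog = False.
The clause (¬up) is unit, so up = False.
Now (up) is unsatisfied and unit — conflict.

UNSATISFIABLE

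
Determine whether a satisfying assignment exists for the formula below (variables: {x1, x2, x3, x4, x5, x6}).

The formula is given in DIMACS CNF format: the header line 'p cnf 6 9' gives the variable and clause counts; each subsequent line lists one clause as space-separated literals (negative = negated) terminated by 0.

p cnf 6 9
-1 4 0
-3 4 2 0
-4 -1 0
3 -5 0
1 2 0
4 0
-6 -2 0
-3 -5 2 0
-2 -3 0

Satisfiable

(x4) alone gives x4 = True.
(¬x1) alone gives x1 = False.
(x2) alone gives x2 = True.
(¬x6) alone gives x6 = False.
(¬x3) alone gives x3 = False.
(¬x5) alone gives x5 = False.
Every clause now holds.
A satisfying assignment: x1 ↦ False; x2 ↦ True; x3 ↦ False; x4 ↦ True; x5 ↦ False; x6 ↦ False.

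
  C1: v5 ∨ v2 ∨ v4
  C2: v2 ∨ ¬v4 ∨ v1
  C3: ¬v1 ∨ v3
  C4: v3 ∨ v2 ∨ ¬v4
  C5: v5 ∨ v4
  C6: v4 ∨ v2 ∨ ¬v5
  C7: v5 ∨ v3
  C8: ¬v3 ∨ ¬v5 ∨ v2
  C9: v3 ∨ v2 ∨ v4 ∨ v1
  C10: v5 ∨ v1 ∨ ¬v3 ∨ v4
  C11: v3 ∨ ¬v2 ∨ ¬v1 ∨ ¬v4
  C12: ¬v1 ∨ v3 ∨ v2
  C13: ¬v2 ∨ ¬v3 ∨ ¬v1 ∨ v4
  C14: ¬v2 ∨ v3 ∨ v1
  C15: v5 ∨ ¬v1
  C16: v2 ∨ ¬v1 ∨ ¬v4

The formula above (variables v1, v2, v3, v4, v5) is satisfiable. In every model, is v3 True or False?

Suppose v3 = False.
(¬v1) alone gives v1 = False.
(v5) alone gives v5 = True.
(¬v2) alone gives v2 = False.
(¬v4) alone gives v4 = False.
But (v4) is also a unit clause — contradiction.
So every satisfying assignment has v3 = True.

True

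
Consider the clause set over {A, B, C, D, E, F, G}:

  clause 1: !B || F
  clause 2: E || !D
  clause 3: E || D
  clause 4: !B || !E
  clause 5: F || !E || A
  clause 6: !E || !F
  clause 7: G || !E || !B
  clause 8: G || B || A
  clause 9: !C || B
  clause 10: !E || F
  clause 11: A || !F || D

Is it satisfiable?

Branch on B: set B = false.
Unit clause (!C) forces C = false.
Branch on E: set E = true.
Unit clause (!F) forces F = false.
But (F) is also a unit clause — contradiction.
So E must be the other value — set E = false.
Unit clause (!D) forces D = false.
But (D) is also a unit clause — contradiction.
Neither E = true nor E = false works.
So B must be the other value — set B = true.
Unit clause (F) forces F = true.
Unit clause (!E) forces E = false.
Unit clause (!D) forces D = false.
But (D) is also a unit clause — contradiction.
Neither B = true nor B = false works.
No assignment satisfies every clause.

Unsatisfiable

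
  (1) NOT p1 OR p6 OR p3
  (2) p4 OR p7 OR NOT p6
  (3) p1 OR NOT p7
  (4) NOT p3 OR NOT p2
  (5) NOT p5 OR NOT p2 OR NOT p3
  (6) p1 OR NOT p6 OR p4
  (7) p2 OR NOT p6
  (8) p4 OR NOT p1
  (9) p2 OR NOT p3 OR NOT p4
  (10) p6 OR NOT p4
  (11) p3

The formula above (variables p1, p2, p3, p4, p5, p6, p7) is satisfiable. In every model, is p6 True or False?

Suppose p6 = true.
(p2) alone gives p2 = true.
(NOT p3) alone gives p3 = false.
Now (p3) is unsatisfied and unit — conflict.
So every satisfying assignment has p6 = False.

False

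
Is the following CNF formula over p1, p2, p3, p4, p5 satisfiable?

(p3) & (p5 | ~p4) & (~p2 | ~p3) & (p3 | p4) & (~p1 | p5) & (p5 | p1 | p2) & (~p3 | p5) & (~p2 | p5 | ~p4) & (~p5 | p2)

(p3) alone gives p3 = 1.
(~p2) alone gives p2 = 0.
(p5) alone gives p5 = 1.
That conflicts with the unit clause (~p5).
No assignment satisfies every clause.

No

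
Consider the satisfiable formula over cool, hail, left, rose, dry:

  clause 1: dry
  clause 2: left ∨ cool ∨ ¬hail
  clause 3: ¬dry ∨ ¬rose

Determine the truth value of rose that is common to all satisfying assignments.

Suppose rose = True.
(dry) alone gives dry = True.
Now (¬dry) is unsatisfied and unit — conflict.
So every satisfying assignment has rose = False.

False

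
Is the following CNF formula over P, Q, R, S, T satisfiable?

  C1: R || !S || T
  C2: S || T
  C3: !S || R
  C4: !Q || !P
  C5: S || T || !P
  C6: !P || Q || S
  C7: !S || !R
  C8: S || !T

Suppose S = true.
Unit clause (R) forces R = true.
That conflicts with the unit clause (!R).
Backtrack on S: now try S = false.
Unit clause (T) forces T = true.
That conflicts with the unit clause (!T).
Both values of S lead to a conflict.
No assignment satisfies every clause.

No, unsatisfiable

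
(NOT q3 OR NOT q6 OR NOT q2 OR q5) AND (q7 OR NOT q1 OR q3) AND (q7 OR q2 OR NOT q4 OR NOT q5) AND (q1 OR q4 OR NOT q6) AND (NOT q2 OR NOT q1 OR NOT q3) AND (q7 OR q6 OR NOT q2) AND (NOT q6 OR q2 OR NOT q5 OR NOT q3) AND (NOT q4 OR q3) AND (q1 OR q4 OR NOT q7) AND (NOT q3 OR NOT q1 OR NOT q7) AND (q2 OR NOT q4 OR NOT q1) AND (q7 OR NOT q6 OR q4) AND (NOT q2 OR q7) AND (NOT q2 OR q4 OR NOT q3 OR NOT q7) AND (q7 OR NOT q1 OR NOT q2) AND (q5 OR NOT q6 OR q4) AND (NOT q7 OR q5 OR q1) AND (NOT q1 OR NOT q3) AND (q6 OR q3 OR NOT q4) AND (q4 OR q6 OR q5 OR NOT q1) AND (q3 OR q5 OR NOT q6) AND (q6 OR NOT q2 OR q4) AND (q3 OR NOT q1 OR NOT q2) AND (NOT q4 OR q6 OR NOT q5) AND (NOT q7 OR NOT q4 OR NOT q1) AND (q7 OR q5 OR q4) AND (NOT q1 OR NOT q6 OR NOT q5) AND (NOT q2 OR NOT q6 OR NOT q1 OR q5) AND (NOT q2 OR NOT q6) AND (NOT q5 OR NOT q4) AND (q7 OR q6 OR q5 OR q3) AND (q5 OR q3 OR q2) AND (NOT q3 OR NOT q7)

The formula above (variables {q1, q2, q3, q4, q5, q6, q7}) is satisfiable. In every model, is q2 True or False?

Suppose q2 = true.
The clause (q7) is unit, so q7 = true.
The clause (NOT q6) is unit, so q6 = false.
The clause (q4) is unit, so q4 = true.
The clause (q3) is unit, so q3 = true.
That conflicts with the unit clause (NOT q3).
So every satisfying assignment has q2 = False.

False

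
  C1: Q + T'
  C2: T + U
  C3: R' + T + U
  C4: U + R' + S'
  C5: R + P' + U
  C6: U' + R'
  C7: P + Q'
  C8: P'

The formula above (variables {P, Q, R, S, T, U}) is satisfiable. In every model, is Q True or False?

Suppose Q = 1.
From the singleton clause (P), P = 1.
That conflicts with the unit clause (P').
So every satisfying assignment has Q = False.

False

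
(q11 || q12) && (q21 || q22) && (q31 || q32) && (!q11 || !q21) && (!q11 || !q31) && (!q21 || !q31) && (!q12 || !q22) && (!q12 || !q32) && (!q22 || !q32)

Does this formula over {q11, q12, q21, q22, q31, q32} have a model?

No, unsatisfiable

Try q11 = true.
(!q21) alone gives q21 = false.
(q22) alone gives q22 = true.
(!q31) alone gives q31 = false.
(q32) alone gives q32 = true.
That conflicts with the unit clause (!q32).
Undo q11 and try q11 = false.
(q12) alone gives q12 = true.
(!q22) alone gives q22 = false.
(q21) alone gives q21 = true.
(!q31) alone gives q31 = false.
(q32) alone gives q32 = true.
That conflicts with the unit clause (!q32).
Either choice for q11 ends in contradiction.
No assignment satisfies every clause.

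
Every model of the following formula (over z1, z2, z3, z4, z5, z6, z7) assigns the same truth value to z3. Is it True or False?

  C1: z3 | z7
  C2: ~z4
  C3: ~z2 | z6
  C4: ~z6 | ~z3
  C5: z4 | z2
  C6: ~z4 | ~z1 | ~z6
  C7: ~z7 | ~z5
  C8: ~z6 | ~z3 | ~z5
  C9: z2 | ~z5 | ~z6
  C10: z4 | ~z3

Suppose z3 = 1.
The clause (~z4) is unit, so z4 = 0.
That conflicts with the unit clause (z4).
So every satisfying assignment has z3 = False.

False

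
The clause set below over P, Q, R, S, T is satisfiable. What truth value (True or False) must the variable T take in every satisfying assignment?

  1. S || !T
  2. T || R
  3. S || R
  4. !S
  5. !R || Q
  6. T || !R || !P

False

Suppose T = true.
From the singleton clause (S), S = true.
But (!S) is also a unit clause — contradiction.
So every satisfying assignment has T = False.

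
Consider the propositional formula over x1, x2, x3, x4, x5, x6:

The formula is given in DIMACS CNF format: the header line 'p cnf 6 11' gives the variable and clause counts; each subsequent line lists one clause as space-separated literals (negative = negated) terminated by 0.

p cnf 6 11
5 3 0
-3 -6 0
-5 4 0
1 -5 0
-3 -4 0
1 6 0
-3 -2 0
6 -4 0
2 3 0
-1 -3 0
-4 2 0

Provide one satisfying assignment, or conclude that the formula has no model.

x1 ↦ True,  x2 ↦ True,  x3 ↦ False,  x4 ↦ True,  x5 ↦ True,  x6 ↦ True

Branch on x5: set x5 = True.
Unit clause (x4) forces x4 = True.
Unit clause (x1) forces x1 = True.
Unit clause (¬x3) forces x3 = False.
Unit clause (x6) forces x6 = True.
Unit clause (x2) forces x2 = True.
All clauses are satisfied.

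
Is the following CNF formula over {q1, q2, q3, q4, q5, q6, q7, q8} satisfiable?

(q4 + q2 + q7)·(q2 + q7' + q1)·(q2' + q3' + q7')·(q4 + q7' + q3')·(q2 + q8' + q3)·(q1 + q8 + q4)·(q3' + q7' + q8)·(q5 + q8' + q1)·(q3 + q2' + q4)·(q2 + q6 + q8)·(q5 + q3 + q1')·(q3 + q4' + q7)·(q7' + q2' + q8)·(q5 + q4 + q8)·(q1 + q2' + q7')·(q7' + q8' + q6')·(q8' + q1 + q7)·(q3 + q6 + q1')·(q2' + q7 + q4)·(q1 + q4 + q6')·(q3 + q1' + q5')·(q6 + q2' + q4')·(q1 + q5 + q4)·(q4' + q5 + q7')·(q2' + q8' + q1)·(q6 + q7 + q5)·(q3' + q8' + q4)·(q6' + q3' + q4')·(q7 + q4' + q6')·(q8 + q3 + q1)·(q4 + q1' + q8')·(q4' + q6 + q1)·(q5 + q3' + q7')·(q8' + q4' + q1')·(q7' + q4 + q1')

Try q4 = 1.
Try q3 = 1.
From the singleton clause (q6'), q6 = 0.
From the singleton clause (q2'), q2 = 0.
From the singleton clause (q8), q8 = 1.
From the singleton clause (q1), q1 = 1.
Now (q1') is unsatisfied and unit — conflict.
That branch fails; take q3 = 0 instead.
From the singleton clause (q7), q7 = 1.
From the singleton clause (q5), q5 = 1.
From the singleton clause (q1'), q1 = 0.
From the singleton clause (q2), q2 = 1.
Now (q2') is unsatisfied and unit — conflict.
Both values of q3 lead to a conflict.
That branch fails; take q4 = 0 instead.
Try q2 = 1.
From the singleton clause (q3), q3 = 1.
From the singleton clause (q7'), q7 = 0.
Now (q7) is unsatisfied and unit — conflict.
That branch fails; take q2 = 0 instead.
From the singleton clause (q7), q7 = 1.
From the singleton clause (q1), q1 = 1.
Now (q1') is unsatisfied and unit — conflict.
Both values of q2 lead to a conflict.
Both values of q4 lead to a conflict.
No assignment satisfies every clause.

No, unsatisfiable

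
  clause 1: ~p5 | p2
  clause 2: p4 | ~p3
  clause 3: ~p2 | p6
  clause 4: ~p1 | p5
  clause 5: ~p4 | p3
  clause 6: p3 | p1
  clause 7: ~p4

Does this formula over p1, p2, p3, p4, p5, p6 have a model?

(~p4) alone gives p4 = 0.
(~p3) alone gives p3 = 0.
(p1) alone gives p1 = 1.
(p5) alone gives p5 = 1.
(p2) alone gives p2 = 1.
(p6) alone gives p6 = 1.
Every clause now holds.
A satisfying assignment: p1=1; p2=1; p3=0; p4=0; p5=1; p6=1.

Yes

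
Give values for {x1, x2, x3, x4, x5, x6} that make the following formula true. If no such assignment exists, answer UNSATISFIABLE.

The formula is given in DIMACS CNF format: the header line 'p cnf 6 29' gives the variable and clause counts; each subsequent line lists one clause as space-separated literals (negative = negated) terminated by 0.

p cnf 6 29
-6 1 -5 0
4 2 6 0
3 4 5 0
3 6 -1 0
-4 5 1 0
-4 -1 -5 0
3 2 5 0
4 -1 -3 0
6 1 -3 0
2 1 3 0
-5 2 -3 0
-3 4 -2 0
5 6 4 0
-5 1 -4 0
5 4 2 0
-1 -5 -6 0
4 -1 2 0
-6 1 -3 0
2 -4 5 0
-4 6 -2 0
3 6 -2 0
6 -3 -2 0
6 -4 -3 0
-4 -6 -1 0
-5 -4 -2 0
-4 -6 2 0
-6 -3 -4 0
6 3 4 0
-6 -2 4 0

UNSATISFIABLE

Case x6 = False:
Case x4 = True:
(¬x2) alone gives x2 = False.
(x5) alone gives x5 = True.
(¬x1) alone gives x1 = False.
That conflicts with the unit clause (x1).
That branch fails; take x4 = False instead.
(x2) alone gives x2 = True.
(¬x3) alone gives x3 = False.
That conflicts with the unit clause (x3).
Either choice for x4 ends in contradiction.
That branch fails; take x6 = True instead.
Case x1 = True:
(¬x5) alone gives x5 = False.
(¬x4) alone gives x4 = False.
(x3) alone gives x3 = True.
That conflicts with the unit clause (¬x3).
That branch fails; take x1 = False instead.
(¬x5) alone gives x5 = False.
(¬x4) alone gives x4 = False.
(x3) alone gives x3 = True.
That conflicts with the unit clause (¬x3).
Either choice for x1 ends in contradiction.
Either choice for x6 ends in contradiction.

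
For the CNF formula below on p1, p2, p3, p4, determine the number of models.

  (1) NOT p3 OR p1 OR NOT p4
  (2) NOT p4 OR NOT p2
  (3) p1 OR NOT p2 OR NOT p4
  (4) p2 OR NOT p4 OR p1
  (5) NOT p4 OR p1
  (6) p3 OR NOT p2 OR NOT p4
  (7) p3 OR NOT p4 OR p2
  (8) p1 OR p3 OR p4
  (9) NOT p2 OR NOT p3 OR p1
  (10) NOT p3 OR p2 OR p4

There are 2^4 = 16 truth assignments over (p1, p2, p3, p4).
Split on p2. With p2 = true, the clauses containing p2 are satisfied and NOT p2 drops from the rest; 2 of the 2^3 = 8 assignments to the other variables satisfy what remains.
With p2 = false, by the same count on the reduced clause set, 2 assignments work.
(One model: p1=T, p2=F, p3=F, p4=F.)
Total: 2 + 2 = 4.

4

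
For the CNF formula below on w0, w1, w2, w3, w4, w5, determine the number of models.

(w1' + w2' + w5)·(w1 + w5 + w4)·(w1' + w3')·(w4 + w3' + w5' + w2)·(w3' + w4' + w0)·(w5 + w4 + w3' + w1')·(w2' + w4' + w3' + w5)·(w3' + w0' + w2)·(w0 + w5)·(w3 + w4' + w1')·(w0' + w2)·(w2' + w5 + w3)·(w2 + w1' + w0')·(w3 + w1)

6

There are 2^6 = 64 truth assignments over (w0, w1, w2, w3, w4, w5).
Split on w1. With w1 = 1, the clauses containing w1 are satisfied and w1' drops from the rest; 3 of the 2^5 = 32 assignments to the other variables satisfy what remains.
With w1 = 0, by the same count on the reduced clause set, 3 assignments work.
(One model: w0=F, w1=F, w2=T, w3=T, w4=F, w5=T.)
Total: 3 + 3 = 6.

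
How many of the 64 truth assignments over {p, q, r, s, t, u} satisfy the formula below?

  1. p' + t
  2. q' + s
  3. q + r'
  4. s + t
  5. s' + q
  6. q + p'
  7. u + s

There are 2^6 = 64 truth assignments over (p, q, r, s, t, u).
Split on r. With r = 1, the clauses containing r are satisfied and r' drops from the rest; 6 of the 2^5 = 32 assignments to the other variables satisfy what remains.
With r = 0, by the same count on the reduced clause set, 7 assignments work.
(One model: p=F, q=F, r=F, s=F, t=T, u=T.)
Total: 6 + 7 = 13.

13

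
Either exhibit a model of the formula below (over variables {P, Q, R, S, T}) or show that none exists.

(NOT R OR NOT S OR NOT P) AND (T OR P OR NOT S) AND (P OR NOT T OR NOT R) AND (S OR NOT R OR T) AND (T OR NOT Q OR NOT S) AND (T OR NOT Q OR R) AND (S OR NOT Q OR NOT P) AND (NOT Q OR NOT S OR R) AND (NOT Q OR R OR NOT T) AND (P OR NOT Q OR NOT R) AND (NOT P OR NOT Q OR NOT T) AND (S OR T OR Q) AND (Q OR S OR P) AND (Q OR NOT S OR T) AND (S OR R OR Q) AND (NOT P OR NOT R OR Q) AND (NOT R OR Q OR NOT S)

P: true; Q: false; R: false; S: true; T: true

Try R = false.
Try T = true.
(NOT Q) alone gives Q = false.
(S) alone gives S = true.
All clauses hold; P can take either value.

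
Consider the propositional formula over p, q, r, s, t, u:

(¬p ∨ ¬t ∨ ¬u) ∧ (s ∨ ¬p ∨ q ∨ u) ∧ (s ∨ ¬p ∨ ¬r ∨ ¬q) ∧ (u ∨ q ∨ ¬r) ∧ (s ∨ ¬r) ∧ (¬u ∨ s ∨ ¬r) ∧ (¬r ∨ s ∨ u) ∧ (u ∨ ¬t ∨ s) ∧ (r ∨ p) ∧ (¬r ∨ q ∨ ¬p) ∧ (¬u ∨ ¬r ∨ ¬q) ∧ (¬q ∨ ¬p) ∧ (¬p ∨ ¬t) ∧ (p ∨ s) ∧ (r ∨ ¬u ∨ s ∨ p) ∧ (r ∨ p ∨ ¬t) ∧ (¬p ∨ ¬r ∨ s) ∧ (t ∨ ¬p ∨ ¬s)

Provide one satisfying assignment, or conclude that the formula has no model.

Try s = True.
Try r = True.
Try u = True.
(¬q) alone gives q = False.
(¬p) alone gives p = False.
No clause remains; t is free.

p: False,  q: False,  r: True,  s: True,  t: False,  u: True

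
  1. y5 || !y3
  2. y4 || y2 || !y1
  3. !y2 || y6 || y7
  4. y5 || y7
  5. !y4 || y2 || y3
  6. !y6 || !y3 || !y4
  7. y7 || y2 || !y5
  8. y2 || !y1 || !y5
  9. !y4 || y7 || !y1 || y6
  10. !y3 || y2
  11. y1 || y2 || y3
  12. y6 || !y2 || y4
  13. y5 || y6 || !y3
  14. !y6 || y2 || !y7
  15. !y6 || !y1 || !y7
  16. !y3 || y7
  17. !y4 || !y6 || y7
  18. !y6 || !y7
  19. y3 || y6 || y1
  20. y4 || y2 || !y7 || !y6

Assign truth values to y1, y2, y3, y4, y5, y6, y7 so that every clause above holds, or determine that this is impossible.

y1=true; y2=true; y3=true; y4=true; y5=true; y6=false; y7=true

Branch on y5: set y5 = true.
Branch on y7: set y7 = true.
(!y6) alone gives y6 = false.
Branch on y2: set y2 = true.
(y4) alone gives y4 = true.
Branch on y3: set y3 = true.
All clauses hold; y1 can take either value.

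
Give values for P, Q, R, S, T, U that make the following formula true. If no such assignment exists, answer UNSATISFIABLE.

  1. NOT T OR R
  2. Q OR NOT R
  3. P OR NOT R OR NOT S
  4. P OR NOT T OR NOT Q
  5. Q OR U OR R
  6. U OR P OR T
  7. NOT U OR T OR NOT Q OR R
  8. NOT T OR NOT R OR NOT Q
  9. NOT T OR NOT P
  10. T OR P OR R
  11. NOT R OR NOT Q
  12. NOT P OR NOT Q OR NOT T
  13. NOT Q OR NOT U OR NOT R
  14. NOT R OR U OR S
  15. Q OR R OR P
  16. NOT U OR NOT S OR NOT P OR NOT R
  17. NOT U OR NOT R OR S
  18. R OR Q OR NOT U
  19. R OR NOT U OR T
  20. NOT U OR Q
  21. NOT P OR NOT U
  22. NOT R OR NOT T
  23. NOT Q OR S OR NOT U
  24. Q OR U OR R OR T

P: true,  Q: true,  R: false,  S: false,  T: false,  U: false

Case T = false:
Case Q = true:
From the singleton clause (NOT R), R = false.
From the singleton clause (NOT U), U = false.
From the singleton clause (P), P = true.
No clause remains; S is free.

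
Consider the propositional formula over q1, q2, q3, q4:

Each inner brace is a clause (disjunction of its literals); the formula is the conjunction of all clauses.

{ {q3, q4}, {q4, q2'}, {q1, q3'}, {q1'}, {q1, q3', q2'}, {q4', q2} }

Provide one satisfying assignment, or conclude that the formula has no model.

(q1') alone gives q1 = 0.
(q3') alone gives q3 = 0.
(q4) alone gives q4 = 1.
(q2) alone gives q2 = 1.
Every clause now holds.

q1=0,  q2=1,  q3=0,  q4=1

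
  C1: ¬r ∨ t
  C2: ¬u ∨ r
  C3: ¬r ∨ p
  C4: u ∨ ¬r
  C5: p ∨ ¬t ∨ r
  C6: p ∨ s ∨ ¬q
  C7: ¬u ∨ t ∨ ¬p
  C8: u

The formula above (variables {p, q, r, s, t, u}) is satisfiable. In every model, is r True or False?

Suppose r = False.
From the singleton clause (¬u), u = False.
Now (u) is unsatisfied and unit — conflict.
So every satisfying assignment has r = True.

True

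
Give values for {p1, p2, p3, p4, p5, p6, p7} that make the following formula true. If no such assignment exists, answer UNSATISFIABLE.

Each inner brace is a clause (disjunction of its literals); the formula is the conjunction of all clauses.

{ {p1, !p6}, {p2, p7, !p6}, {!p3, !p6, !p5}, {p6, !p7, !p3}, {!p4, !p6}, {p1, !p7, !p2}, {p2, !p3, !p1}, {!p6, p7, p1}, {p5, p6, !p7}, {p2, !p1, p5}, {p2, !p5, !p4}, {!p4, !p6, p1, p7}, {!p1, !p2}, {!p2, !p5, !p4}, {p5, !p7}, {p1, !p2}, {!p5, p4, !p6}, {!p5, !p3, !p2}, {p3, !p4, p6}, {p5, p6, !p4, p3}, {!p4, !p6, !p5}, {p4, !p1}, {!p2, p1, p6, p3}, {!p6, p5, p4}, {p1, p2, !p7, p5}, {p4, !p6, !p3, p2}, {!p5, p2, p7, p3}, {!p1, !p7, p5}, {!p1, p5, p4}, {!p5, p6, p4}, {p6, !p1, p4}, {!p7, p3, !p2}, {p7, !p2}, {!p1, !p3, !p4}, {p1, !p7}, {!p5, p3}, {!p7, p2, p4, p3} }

Branch on p1: set p1 = false.
The clause (!p6) is unit, so p6 = false.
The clause (!p2) is unit, so p2 = false.
The clause (!p7) is unit, so p7 = false.
Branch on p5: set p5 = false.
Branch on p3: set p3 = false.
The clause (!p4) is unit, so p4 = false.
Every clause now holds.

p1=false,  p2=false,  p3=false,  p4=false,  p5=false,  p6=false,  p7=false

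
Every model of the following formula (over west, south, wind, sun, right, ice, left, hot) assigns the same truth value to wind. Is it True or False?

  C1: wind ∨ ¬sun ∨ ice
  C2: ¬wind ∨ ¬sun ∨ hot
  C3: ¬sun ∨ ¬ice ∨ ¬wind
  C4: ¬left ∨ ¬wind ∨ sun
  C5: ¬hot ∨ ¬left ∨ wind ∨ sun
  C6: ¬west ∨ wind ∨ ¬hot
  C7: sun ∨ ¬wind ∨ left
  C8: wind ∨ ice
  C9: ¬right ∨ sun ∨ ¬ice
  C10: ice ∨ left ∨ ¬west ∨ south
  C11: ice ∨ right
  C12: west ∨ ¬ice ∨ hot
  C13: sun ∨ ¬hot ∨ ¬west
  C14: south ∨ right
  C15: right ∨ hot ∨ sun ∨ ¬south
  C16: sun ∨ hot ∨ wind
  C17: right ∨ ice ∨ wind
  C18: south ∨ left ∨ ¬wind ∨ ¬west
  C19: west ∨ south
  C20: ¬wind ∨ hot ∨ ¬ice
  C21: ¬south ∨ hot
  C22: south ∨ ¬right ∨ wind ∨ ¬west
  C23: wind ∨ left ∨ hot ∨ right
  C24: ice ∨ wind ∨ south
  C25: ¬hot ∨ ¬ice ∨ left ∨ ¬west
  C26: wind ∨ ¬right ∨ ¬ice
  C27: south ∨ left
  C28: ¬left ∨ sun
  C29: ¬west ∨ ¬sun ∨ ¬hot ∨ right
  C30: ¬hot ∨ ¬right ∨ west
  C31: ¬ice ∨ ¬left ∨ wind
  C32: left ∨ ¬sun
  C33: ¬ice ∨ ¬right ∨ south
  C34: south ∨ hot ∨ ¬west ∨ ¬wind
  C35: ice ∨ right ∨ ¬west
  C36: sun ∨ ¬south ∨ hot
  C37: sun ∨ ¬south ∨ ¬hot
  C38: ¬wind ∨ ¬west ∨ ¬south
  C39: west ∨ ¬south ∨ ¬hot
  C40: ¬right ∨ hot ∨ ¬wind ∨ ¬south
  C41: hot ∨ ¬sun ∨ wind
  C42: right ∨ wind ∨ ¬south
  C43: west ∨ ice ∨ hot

Suppose wind = False.
From the singleton clause (ice), ice = True.
From the singleton clause (¬right), right = False.
From the singleton clause (south), south = True.
But (¬south) is also a unit clause — contradiction.
So every satisfying assignment has wind = True.

True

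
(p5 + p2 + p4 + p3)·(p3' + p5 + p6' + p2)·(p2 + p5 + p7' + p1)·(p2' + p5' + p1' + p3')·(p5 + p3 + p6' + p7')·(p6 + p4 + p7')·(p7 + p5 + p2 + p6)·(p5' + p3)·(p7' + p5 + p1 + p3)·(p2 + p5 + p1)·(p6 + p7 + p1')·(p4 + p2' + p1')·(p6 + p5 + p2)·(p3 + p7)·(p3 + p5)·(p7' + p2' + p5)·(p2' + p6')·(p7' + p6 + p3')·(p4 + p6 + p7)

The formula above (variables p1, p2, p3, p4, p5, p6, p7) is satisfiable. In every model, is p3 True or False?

Suppose p3 = 0.
The clause (p5') is unit, so p5 = 0.
That conflicts with the unit clause (p5).
So every satisfying assignment has p3 = True.

True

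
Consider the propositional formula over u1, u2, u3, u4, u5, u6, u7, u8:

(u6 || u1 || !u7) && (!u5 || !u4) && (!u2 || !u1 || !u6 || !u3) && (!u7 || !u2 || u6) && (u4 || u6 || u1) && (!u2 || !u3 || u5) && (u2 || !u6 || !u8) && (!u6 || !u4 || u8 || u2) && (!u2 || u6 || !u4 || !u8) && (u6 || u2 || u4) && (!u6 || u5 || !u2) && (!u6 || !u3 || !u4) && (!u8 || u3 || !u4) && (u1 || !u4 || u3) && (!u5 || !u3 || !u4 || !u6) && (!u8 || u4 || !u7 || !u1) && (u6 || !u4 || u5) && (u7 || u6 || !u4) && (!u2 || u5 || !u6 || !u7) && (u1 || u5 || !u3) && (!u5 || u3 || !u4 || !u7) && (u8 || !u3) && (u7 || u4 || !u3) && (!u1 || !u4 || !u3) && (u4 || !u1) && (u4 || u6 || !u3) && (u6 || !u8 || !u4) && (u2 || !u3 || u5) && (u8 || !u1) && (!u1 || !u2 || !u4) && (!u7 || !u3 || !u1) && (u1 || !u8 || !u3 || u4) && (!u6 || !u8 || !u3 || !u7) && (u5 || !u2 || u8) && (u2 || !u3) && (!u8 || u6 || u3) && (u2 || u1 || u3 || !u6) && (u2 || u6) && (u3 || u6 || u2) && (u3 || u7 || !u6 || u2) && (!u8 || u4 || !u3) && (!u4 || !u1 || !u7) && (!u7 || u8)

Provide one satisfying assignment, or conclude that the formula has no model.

Suppose u5 = true.
The clause (!u4) is unit, so u4 = false.
The clause (!u1) is unit, so u1 = false.
The clause (u6) is unit, so u6 = true.
Suppose u2 = true.
Suppose u8 = true.
The clause (!u3) is unit, so u3 = false.
No clause remains; u7 is free.

u1: false, u2: true, u3: false, u4: false, u5: true, u6: true, u7: true, u8: true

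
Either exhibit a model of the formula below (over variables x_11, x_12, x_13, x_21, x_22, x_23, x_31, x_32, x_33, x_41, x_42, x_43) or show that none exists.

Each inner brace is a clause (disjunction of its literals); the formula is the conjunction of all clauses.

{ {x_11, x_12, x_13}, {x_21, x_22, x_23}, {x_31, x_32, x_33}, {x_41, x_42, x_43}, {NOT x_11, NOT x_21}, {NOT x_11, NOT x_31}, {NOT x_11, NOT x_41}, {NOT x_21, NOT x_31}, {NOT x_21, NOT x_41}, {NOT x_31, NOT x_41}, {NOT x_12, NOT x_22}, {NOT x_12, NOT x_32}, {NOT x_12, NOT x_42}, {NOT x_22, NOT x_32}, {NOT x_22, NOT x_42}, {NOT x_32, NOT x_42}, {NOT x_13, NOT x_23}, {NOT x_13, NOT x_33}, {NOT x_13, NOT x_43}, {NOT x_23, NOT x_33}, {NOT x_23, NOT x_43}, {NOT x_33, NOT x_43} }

Suppose x_11 = false.
Suppose x_12 = true.
(NOT x_22) alone gives x_22 = false.
(NOT x_32) alone gives x_32 = false.
(NOT x_42) alone gives x_42 = false.
Suppose x_21 = true.
(NOT x_31) alone gives x_31 = false.
(x_33) alone gives x_33 = true.
(NOT x_41) alone gives x_41 = false.
(x_43) alone gives x_43 = true.
But (NOT x_43) is also a unit clause — contradiction.
Backtrack on x_21: now try x_21 = false.
(x_23) alone gives x_23 = true.
(NOT x_13) alone gives x_13 = false.
(NOT x_33) alone gives x_33 = false.
(x_31) alone gives x_31 = true.
(NOT x_41) alone gives x_41 = false.
(x_43) alone gives x_43 = true.
But (NOT x_43) is also a unit clause — contradiction.
Either choice for x_21 ends in contradiction.
Backtrack on x_12: now try x_12 = false.
(x_13) alone gives x_13 = true.
(NOT x_23) alone gives x_23 = false.
(NOT x_33) alone gives x_33 = false.
(NOT x_43) alone gives x_43 = false.
Suppose x_21 = true.
(NOT x_31) alone gives x_31 = false.
(x_32) alone gives x_32 = true.
(NOT x_41) alone gives x_41 = false.
(x_42) alone gives x_42 = true.
But (NOT x_42) is also a unit clause — contradiction.
Backtrack on x_21: now try x_21 = false.
(x_22) alone gives x_22 = true.
(NOT x_32) alone gives x_32 = false.
(x_31) alone gives x_31 = true.
(NOT x_41) alone gives x_41 = false.
(x_42) alone gives x_42 = true.
But (NOT x_42) is also a unit clause — contradiction.
Either choice for x_21 ends in contradiction.
Either choice for x_12 ends in contradiction.
Backtrack on x_11: now try x_11 = true.
(NOT x_21) alone gives x_21 = false.
(NOT x_31) alone gives x_31 = false.
(NOT x_41) alone gives x_41 = false.
Suppose x_22 = true.
(NOT x_12) alone gives x_12 = false.
(NOT x_32) alone gives x_32 = false.
(x_33) alone gives x_33 = true.
(NOT x_42) alone gives x_42 = false.
(x_43) alone gives x_43 = true.
But (NOT x_43) is also a unit clause — contradiction.
Backtrack on x_22: now try x_22 = false.
(x_23) alone gives x_23 = true.
(NOT x_13) alone gives x_13 = false.
(NOT x_33) alone gives x_33 = false.
(x_32) alone gives x_32 = true.
(NOT x_12) alone gives x_12 = false.
(NOT x_42) alone gives x_42 = false.
(x_43) alone gives x_43 = true.
But (NOT x_43) is also a unit clause — contradiction.
Either choice for x_22 ends in contradiction.
Either choice for x_11 ends in contradiction.

UNSATISFIABLE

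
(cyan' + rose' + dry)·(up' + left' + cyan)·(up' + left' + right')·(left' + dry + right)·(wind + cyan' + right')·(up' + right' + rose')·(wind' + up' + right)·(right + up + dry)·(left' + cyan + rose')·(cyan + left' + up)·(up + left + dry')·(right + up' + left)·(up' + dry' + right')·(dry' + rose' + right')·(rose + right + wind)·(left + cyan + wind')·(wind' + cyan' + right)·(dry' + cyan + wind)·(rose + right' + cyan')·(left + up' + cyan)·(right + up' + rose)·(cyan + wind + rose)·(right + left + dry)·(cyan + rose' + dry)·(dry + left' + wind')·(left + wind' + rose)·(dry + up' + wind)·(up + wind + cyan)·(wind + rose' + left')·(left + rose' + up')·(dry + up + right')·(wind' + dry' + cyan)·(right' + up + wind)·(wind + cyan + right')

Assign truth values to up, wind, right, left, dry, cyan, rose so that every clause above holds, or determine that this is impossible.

UNSATISFIABLE

Case cyan = 0:
Case up = 0:
The clause (left') is unit, so left = 0.
The clause (dry') is unit, so dry = 0.
The clause (right) is unit, so right = 1.
But (right') is also a unit clause — contradiction.
Undo up and try up = 1.
The clause (left') is unit, so left = 0.
But (left) is also a unit clause — contradiction.
Either choice for up ends in contradiction.
Undo cyan and try cyan = 1.
Case rose = 0:
The clause (right') is unit, so right = 0.
The clause (wind) is unit, so wind = 1.
But (wind') is also a unit clause — contradiction.
Undo rose and try rose = 1.
The clause (dry) is unit, so dry = 1.
The clause (right') is unit, so right = 0.
The clause (wind') is unit, so wind = 0.
The clause (left') is unit, so left = 0.
The clause (up) is unit, so up = 1.
But (up') is also a unit clause — contradiction.
Either choice for rose ends in contradiction.
Either choice for cyan ends in contradiction.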